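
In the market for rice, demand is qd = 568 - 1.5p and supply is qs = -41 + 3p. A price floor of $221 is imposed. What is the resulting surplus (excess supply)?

Equilibrium price would be p* = 406/3, so the floor at 221 binds.
At p = 221: qd = 236.5, qs = 622.
Surplus = 622 − 236.5 = 385.5.

Surplus = 385.5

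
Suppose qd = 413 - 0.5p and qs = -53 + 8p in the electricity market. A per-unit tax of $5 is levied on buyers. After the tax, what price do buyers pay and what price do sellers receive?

Buyers pay 1012/17, sellers receive 927/17

Pre-tax equilibrium: p* = 932/17, q* = 6555/17.
Tax on buyers shifts demand to qd = 413 − 0.5(p + 5) = 410.5 - 0.5p.
410.5 - 0.5p = -53 + 8p gives seller price ps = 927/17; buyers pay pb = 927/17 + 5 = 1012/17.
New quantity: q = 413 − 0.5(1012/17) = 6515/17.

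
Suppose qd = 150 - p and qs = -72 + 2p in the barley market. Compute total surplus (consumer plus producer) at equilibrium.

Total surplus = 4332

Equilibrium: 150 - p = -72 + 2p gives p* = 74, q* = 76.
Demand choke price: p = 150; supply starts at p = 36.
CS = ½(150 − 74)(76) = 2888; PS = ½(74 − 36)(76) = 1444.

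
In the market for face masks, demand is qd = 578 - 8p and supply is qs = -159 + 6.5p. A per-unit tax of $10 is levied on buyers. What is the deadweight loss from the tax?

Pre-tax equilibrium: p* = 1474/29, q* = 4970/29.
Tax on buyers shifts demand to qd = 578 − 8(p + 10) = 498 - 8p.
498 - 8p = -159 + 6.5p gives seller price ps = 1314/29; buyers pay pb = 1314/29 + 10 = 1604/29.
New quantity: q = 578 − 8(1604/29) = 3930/29.
DWL = ½ × 10 × (4970/29 − 3930/29) = 5200/29.

Deadweight loss = 5200/29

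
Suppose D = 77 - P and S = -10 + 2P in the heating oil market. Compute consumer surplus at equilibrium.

Equilibrium: 77 - P = -10 + 2P gives P* = 29, Q* = 48.
Demand choke price (D = 0): P = 77.
CS = ½(77 − 29)(48) = 1152.

Consumer surplus = 1152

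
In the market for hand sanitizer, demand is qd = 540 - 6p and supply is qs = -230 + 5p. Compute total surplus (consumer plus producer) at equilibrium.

Total surplus = 2640

Equilibrium: 540 - 6p = -230 + 5p gives p* = 70, q* = 120.
Demand choke price: p = 90; supply starts at p = 46.
CS = ½(90 − 70)(120) = 1200; PS = ½(70 − 46)(120) = 1440.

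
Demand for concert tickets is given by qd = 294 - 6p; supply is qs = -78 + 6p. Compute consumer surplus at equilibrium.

Equilibrium: 294 - 6p = -78 + 6p gives p* = 31, q* = 108.
Demand choke price (qd = 0): p = 49.
CS = ½(49 − 31)(108) = 972.

Consumer surplus = 972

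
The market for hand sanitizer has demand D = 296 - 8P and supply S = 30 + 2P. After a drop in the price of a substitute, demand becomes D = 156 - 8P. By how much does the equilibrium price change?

Original equilibrium: P* = 26.6, Q* = 83.2.
New equilibrium: 156 - 8P = 30 + 2P, so 126 = 10P and P' = 12.6; Q' = 156 − 8(12.6) = 55.2.
Change in price: 12.6 − 26.6 = -14.

ΔP = -14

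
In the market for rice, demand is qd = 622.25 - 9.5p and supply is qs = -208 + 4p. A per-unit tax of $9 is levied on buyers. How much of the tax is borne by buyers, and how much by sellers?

Buyers bear 8/3, sellers bear 19/3

Pre-tax equilibrium: p* = 61.5, q* = 38.
Tax on buyers shifts demand to qd = 622.25 − 9.5(p + 9) = 536.75 - 9.5p.
536.75 - 9.5p = -208 + 4p gives seller price ps = 331/6; buyers pay pb = 331/6 + 9 = 385/6.
New quantity: q = 622.25 − 9.5(385/6) = 38/3.
Buyer burden = 385/6 − 61.5 = 8/3; seller burden = 61.5 − 331/6 = 19/3.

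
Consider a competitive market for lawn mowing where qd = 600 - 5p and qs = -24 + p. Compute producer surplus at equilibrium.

Equilibrium: 600 - 5p = -24 + p gives p* = 104, q* = 80.
Supply starts at p = 24 (where qs = 0).
PS = ½(104 − 24)(80) = 3200.

Producer surplus = 3200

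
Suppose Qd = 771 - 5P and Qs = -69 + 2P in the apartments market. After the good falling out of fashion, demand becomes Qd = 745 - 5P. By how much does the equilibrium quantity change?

Original equilibrium: P* = 120, Q* = 171.
New equilibrium: 745 - 5P = -69 + 2P, so 814 = 7P and P' = 814/7; Q' = 745 − 5(814/7) = 1145/7.
Change in quantity: 1145/7 − 171 = -52/7.

ΔQ = -52/7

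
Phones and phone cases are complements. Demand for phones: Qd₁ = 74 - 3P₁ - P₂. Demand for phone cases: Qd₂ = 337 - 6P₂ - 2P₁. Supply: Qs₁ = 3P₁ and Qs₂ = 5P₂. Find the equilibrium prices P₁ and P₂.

Market 1: 74 - 3P₁ - P₂ = 3P₁ → 6P₁ + P₂ = 74.
Market 2: 11P₂ + 2P₁ = 337.
Eliminating P₂: 11×(1) − 1×(2) gives 64P₁ = 477, so P₁ = 7.453125.
Back-substitute into (2): P₂ = (337 − 2×7.453125) / 11 = 29.28125.

P₁ = 7.453125, P₂ = 29.28125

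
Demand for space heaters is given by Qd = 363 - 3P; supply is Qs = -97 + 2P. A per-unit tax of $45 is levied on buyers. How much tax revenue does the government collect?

Tax revenue = 1485

Pre-tax equilibrium: P* = 92, Q* = 87.
Tax on buyers shifts demand to Qd = 363 − 3(P + 45) = 228 - 3P.
228 - 3P = -97 + 2P gives seller price Ps = 65; buyers pay Pb = 65 + 45 = 110.
New quantity: Q = 363 − 3(110) = 33.
Revenue = 45 × 33 = 1485.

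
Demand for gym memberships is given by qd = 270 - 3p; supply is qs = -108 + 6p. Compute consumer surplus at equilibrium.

Equilibrium: 270 - 3p = -108 + 6p gives p* = 42, q* = 144.
Demand choke price (qd = 0): p = 90.
CS = ½(90 − 42)(144) = 3456.

Consumer surplus = 3456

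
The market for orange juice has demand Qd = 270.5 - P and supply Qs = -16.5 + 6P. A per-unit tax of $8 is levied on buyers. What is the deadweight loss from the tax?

Deadweight loss = 192/7

Pre-tax equilibrium: P* = 41, Q* = 229.5.
Tax on buyers shifts demand to Qd = 270.5 − 1(P + 8) = 262.5 - P.
262.5 - P = -16.5 + 6P gives seller price Ps = 279/7; buyers pay Pb = 279/7 + 8 = 335/7.
New quantity: Q = 270.5 − 1(335/7) = 3117/14.
DWL = ½ × 8 × (229.5 − 3117/14) = 192/7.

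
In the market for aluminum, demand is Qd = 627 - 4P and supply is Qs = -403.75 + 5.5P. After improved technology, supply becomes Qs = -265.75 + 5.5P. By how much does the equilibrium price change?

Original equilibrium: P* = 108.5, Q* = 193.
New equilibrium: 627 - 4P = -265.75 + 5.5P, so 892.75 = 9.5P and P' = 3571/38; Q' = 627 − 4(3571/38) = 4771/19.
Change in price: 3571/38 − 108.5 = -276/19.

ΔP = -276/19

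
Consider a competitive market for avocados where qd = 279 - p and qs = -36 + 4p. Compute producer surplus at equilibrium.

Producer surplus = 5832

Equilibrium: 279 - p = -36 + 4p gives p* = 63, q* = 216.
Supply starts at p = 9 (where qs = 0).
PS = ½(63 − 9)(216) = 5832.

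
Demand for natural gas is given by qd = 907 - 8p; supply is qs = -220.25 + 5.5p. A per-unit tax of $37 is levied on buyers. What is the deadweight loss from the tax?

Pre-tax equilibrium: p* = 83.5, q* = 239.
Tax on buyers shifts demand to qd = 907 − 8(p + 37) = 611 - 8p.
611 - 8p = -220.25 + 5.5p gives seller price ps = 3325/54; buyers pay pb = 3325/54 + 37 = 5323/54.
New quantity: q = 907 − 8(5323/54) = 3197/27.
DWL = ½ × 37 × (239 − 3197/27) = 60236/27.

Deadweight loss = 60236/27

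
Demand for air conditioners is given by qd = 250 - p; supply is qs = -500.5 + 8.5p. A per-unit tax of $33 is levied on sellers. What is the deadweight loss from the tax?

Deadweight loss = 18513/38

Pre-tax equilibrium: p* = 79, q* = 171.
Tax on sellers shifts supply to qs = -500.5 + 8.5(p − 33) = -781 + 8.5p.
250 - p = -781 + 8.5p gives buyer price pb = 2062/19; sellers receive ps = 2062/19 − 33 = 1435/19.
New quantity: q = 250 − 1(2062/19) = 2688/19.
DWL = ½ × 33 × (171 − 2688/19) = 18513/38.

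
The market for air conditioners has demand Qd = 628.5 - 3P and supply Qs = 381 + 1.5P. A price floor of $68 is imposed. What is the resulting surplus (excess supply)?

Surplus = 58.5

Equilibrium price would be P* = 55, so the floor at 68 binds.
At P = 68: Qd = 424.5, Qs = 483.
Surplus = 483 − 424.5 = 58.5.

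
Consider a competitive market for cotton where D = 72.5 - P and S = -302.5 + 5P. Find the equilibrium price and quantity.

Set D = S: 72.5 - P = -302.5 + 5P.
375 = 6P, so P* = 62.5.
Q* = 72.5 − 1(62.5) = 10.

P* = 62.5, Q* = 10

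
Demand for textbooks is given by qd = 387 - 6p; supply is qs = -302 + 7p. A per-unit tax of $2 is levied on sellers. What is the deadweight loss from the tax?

Deadweight loss = 84/13

Pre-tax equilibrium: p* = 53, q* = 69.
Tax on sellers shifts supply to qs = -302 + 7(p − 2) = -316 + 7p.
387 - 6p = -316 + 7p gives buyer price pb = 703/13; sellers receive ps = 703/13 − 2 = 677/13.
New quantity: q = 387 − 6(703/13) = 813/13.
DWL = ½ × 2 × (69 − 813/13) = 84/13.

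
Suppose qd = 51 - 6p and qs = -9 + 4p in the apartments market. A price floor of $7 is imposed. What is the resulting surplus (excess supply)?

Surplus = 10

Equilibrium price would be p* = 6, so the floor at 7 binds.
At p = 7: qd = 9, qs = 19.
Surplus = 19 − 9 = 10.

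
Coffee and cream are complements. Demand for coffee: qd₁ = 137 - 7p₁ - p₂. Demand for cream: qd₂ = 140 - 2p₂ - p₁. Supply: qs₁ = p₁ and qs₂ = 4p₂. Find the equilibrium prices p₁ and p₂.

Market 1: 137 - 7p₁ - p₂ = p₁ → 8p₁ + p₂ = 137.
Market 2: 6p₂ + p₁ = 140.
Eliminating p₂: 6×(1) − 1×(2) gives 47p₁ = 682, so p₁ = 682/47.
Back-substitute into (2): p₂ = (140 − 1×682/47) / 6 = 983/47.

p₁ = 682/47, p₂ = 983/47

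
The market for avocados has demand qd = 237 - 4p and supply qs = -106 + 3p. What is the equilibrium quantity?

q* = 41

Set qd = qs: 237 - 4p = -106 + 3p.
343 = 7p, so p* = 49.
q* = 237 − 4(49) = 41.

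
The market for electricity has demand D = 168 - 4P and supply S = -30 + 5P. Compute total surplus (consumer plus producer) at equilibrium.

Total surplus = 1440

Equilibrium: 168 - 4P = -30 + 5P gives P* = 22, Q* = 80.
Demand choke price: P = 42; supply starts at P = 6.
CS = ½(42 − 22)(80) = 800; PS = ½(22 − 6)(80) = 640.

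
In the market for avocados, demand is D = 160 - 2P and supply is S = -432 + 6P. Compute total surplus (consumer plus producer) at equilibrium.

Equilibrium: 160 - 2P = -432 + 6P gives P* = 74, Q* = 12.
Demand choke price: P = 80; supply starts at P = 72.
CS = ½(80 − 74)(12) = 36; PS = ½(74 − 72)(12) = 12.

Total surplus = 48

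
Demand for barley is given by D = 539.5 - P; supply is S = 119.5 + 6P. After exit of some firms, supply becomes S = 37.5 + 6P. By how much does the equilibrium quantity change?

ΔQ = -82/7

Original equilibrium: P* = 60, Q* = 479.5.
New equilibrium: 539.5 - P = 37.5 + 6P, so 502 = 7P and P' = 502/7; Q' = 539.5 − 1(502/7) = 6549/14.
Change in quantity: 6549/14 − 479.5 = -82/7.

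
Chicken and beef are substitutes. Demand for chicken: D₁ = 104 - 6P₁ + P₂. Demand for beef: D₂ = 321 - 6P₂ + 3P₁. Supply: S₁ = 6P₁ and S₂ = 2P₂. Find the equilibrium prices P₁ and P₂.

P₁ = 1153/93, P₂ = 1388/31

Market 1: 104 - 6P₁ + P₂ = 6P₁ → 12P₁ - P₂ = 104.
Market 2: 8P₂ - 3P₁ = 321.
Eliminating P₂: 8×(1) + 1×(2) gives 93P₁ = 1153, so P₁ = 1153/93.
Back-substitute into (2): P₂ = (321 + 3×1153/93) / 8 = 1388/31.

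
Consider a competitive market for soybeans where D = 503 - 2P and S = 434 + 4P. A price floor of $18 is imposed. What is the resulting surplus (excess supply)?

Surplus = 39

Equilibrium price would be P* = 11.5, so the floor at 18 binds.
At P = 18: D = 467, S = 506.
Surplus = 506 − 467 = 39.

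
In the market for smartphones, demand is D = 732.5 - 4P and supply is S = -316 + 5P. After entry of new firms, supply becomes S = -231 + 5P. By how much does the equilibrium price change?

ΔP = -85/9

Original equilibrium: P* = 116.5, Q* = 266.5.
New equilibrium: 732.5 - 4P = -231 + 5P, so 963.5 = 9P and P' = 1927/18; Q' = 732.5 − 4(1927/18) = 5477/18.
Change in price: 1927/18 − 116.5 = -85/9.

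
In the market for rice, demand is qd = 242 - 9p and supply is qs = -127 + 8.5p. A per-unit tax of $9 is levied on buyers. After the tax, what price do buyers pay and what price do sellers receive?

Buyers pay 891/35, sellers receive 576/35

Pre-tax equilibrium: p* = 738/35, q* = 1828/35.
Tax on buyers shifts demand to qd = 242 − 9(p + 9) = 161 - 9p.
161 - 9p = -127 + 8.5p gives seller price ps = 576/35; buyers pay pb = 576/35 + 9 = 891/35.
New quantity: q = 242 − 9(891/35) = 451/35.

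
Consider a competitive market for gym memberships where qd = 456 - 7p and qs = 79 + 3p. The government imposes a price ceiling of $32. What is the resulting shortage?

Equilibrium price would be p* = 37.7, so the ceiling at 32 binds.
At p = 32: qd = 456 − 7(32) = 232, qs = 79 + 3(32) = 175.
Shortage = 232 − 175 = 57.

Shortage = 57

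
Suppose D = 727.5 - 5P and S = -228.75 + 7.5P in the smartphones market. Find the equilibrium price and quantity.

Set D = S: 727.5 - 5P = -228.75 + 7.5P.
956.25 = 12.5P, so P* = 76.5.
Q* = 727.5 − 5(76.5) = 345.

P* = 76.5, Q* = 345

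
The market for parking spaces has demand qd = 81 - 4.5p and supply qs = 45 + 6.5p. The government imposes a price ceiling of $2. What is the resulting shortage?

Equilibrium price would be p* = 36/11, so the ceiling at 2 binds.
At p = 2: qd = 81 − 4.5(2) = 72, qs = 45 + 6.5(2) = 58.
Shortage = 72 − 58 = 14.

Shortage = 14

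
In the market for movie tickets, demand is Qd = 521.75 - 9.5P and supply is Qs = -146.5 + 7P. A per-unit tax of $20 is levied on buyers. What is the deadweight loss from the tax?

Deadweight loss = 26600/33

Pre-tax equilibrium: P* = 40.5, Q* = 137.
Tax on buyers shifts demand to Qd = 521.75 − 9.5(P + 20) = 331.75 - 9.5P.
331.75 - 9.5P = -146.5 + 7P gives seller price Ps = 1913/66; buyers pay Pb = 1913/66 + 20 = 3233/66.
New quantity: Q = 521.75 − 9.5(3233/66) = 1861/33.
DWL = ½ × 20 × (137 − 1861/33) = 26600/33.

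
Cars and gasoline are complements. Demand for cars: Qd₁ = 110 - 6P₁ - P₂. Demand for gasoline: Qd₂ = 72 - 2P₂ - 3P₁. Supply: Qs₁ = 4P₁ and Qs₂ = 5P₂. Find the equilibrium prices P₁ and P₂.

Market 1: 110 - 6P₁ - P₂ = 4P₁ → 10P₁ + P₂ = 110.
Market 2: 7P₂ + 3P₁ = 72.
Eliminating P₂: 7×(1) − 1×(2) gives 67P₁ = 698, so P₁ = 698/67.
Back-substitute into (2): P₂ = (72 − 3×698/67) / 7 = 390/67.

P₁ = 698/67, P₂ = 390/67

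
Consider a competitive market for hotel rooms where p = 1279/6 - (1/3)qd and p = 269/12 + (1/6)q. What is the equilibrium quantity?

Set the two price expressions equal: 1279/6 - (1/3)q = 269/12 + (1/6)q.
190.75 = 0.5q, so q* = 381.5.
p* = 1279/6 − (1/3)(381.5) = 86.

q* = 381.5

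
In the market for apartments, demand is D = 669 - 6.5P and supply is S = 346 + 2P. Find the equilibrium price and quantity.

Set D = S: 669 - 6.5P = 346 + 2P.
323 = 8.5P, so P* = 38.
Q* = 669 − 6.5(38) = 422.

P* = 38, Q* = 422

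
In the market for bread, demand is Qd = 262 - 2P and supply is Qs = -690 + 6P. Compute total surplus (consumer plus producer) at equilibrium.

Equilibrium: 262 - 2P = -690 + 6P gives P* = 119, Q* = 24.
Demand choke price: P = 131; supply starts at P = 115.
CS = ½(131 − 119)(24) = 144; PS = ½(119 − 115)(24) = 48.

Total surplus = 192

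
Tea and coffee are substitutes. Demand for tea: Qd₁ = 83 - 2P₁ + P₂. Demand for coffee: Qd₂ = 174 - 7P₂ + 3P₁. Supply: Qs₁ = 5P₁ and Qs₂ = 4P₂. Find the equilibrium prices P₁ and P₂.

Market 1: 83 - 2P₁ + P₂ = 5P₁ → 7P₁ - P₂ = 83.
Market 2: 11P₂ - 3P₁ = 174.
Eliminating P₂: 11×(1) + 1×(2) gives 74P₁ = 1087, so P₁ = 1087/74.
Back-substitute into (2): P₂ = (174 + 3×1087/74) / 11 = 1467/74.

P₁ = 1087/74, P₂ = 1467/74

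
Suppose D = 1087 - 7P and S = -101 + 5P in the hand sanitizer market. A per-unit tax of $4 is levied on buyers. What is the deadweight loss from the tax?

Pre-tax equilibrium: P* = 99, Q* = 394.
Tax on buyers shifts demand to D = 1087 − 7(P + 4) = 1059 - 7P.
1059 - 7P = -101 + 5P gives seller price Ps = 290/3; buyers pay Pb = 290/3 + 4 = 302/3.
New quantity: Q = 1087 − 7(302/3) = 1147/3.
DWL = ½ × 4 × (394 − 1147/3) = 70/3.

Deadweight loss = 70/3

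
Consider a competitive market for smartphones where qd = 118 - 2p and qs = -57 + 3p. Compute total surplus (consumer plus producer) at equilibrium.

Equilibrium: 118 - 2p = -57 + 3p gives p* = 35, q* = 48.
Demand choke price: p = 59; supply starts at p = 19.
CS = ½(59 − 35)(48) = 576; PS = ½(35 − 19)(48) = 384.

Total surplus = 960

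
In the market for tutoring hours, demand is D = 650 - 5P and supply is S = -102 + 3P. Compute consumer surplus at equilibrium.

Consumer surplus = 3240

Equilibrium: 650 - 5P = -102 + 3P gives P* = 94, Q* = 180.
Demand choke price (D = 0): P = 130.
CS = ½(130 − 94)(180) = 3240.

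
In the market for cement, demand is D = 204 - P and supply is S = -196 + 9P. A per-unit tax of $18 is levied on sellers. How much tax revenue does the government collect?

Tax revenue = 2660.4

Pre-tax equilibrium: P* = 40, Q* = 164.
Tax on sellers shifts supply to S = -196 + 9(P − 18) = -358 + 9P.
204 - P = -358 + 9P gives buyer price Pb = 56.2; sellers receive Ps = 56.2 − 18 = 38.2.
New quantity: Q = 204 − 1(56.2) = 147.8.
Revenue = 18 × 147.8 = 2660.4.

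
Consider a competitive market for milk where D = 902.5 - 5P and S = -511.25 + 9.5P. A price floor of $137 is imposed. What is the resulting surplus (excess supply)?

Equilibrium price would be P* = 97.5, so the floor at 137 binds.
At P = 137: D = 217.5, S = 790.25.
Surplus = 790.25 − 217.5 = 572.75.

Surplus = 572.75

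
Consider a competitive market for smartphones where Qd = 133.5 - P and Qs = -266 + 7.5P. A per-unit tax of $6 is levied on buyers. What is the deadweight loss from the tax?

Pre-tax equilibrium: P* = 47, Q* = 86.5.
Tax on buyers shifts demand to Qd = 133.5 − 1(P + 6) = 127.5 - P.
127.5 - P = -266 + 7.5P gives seller price Ps = 787/17; buyers pay Pb = 787/17 + 6 = 889/17.
New quantity: Q = 133.5 − 1(889/17) = 2761/34.
DWL = ½ × 6 × (86.5 − 2761/34) = 270/17.

Deadweight loss = 270/17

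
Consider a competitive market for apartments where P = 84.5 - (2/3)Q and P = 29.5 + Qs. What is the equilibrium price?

P* = 62.5

Set the two price expressions equal: 84.5 - (2/3)Q = 29.5 + Q.
55 = (5/3)Q, so Q* = 33.
P* = 84.5 − (2/3)(33) = 62.5.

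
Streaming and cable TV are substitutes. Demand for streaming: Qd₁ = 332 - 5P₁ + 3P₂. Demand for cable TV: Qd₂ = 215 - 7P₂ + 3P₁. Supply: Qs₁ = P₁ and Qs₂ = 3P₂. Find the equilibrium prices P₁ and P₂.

Market 1: 332 - 5P₁ + 3P₂ = P₁ → 6P₁ - 3P₂ = 332.
Market 2: 10P₂ - 3P₁ = 215.
Eliminating P₂: 10×(1) + 3×(2) gives 51P₁ = 3965, so P₁ = 3965/51.
Back-substitute into (2): P₂ = (215 + 3×3965/51) / 10 = 762/17.

P₁ = 3965/51, P₂ = 762/17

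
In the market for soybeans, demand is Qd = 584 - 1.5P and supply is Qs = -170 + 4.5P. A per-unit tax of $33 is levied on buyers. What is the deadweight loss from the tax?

Pre-tax equilibrium: P* = 377/3, Q* = 395.5.
Tax on buyers shifts demand to Qd = 584 − 1.5(P + 33) = 534.5 - 1.5P.
534.5 - 1.5P = -170 + 4.5P gives seller price Ps = 1409/12; buyers pay Pb = 1409/12 + 33 = 1805/12.
New quantity: Q = 584 − 1.5(1805/12) = 358.375.
DWL = ½ × 33 × (395.5 − 358.375) = 612.5625.

Deadweight loss = 612.5625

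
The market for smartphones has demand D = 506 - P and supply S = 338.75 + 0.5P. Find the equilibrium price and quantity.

Set D = S: 506 - P = 338.75 + 0.5P.
167.25 = 1.5P, so P* = 111.5.
Q* = 506 − 1(111.5) = 394.5.

P* = 111.5, Q* = 394.5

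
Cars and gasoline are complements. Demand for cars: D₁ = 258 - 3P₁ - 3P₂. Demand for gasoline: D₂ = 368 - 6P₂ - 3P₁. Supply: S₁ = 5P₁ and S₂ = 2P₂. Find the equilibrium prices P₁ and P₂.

P₁ = 192/11, P₂ = 434/11

Market 1: 258 - 3P₁ - 3P₂ = 5P₁ → 8P₁ + 3P₂ = 258.
Market 2: 8P₂ + 3P₁ = 368.
Eliminating P₂: 8×(1) − 3×(2) gives 55P₁ = 960, so P₁ = 192/11.
Back-substitute into (2): P₂ = (368 − 3×192/11) / 8 = 434/11.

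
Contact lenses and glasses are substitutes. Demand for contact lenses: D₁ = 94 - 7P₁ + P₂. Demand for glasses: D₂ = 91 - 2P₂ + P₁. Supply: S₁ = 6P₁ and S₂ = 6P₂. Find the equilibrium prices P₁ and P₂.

P₁ = 843/103, P₂ = 1277/103

Market 1: 94 - 7P₁ + P₂ = 6P₁ → 13P₁ - P₂ = 94.
Market 2: 8P₂ - P₁ = 91.
Eliminating P₂: 8×(1) + 1×(2) gives 103P₁ = 843, so P₁ = 843/103.
Back-substitute into (2): P₂ = (91 + 1×843/103) / 8 = 1277/103.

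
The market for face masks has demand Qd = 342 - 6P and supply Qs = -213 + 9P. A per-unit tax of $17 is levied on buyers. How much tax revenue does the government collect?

Pre-tax equilibrium: P* = 37, Q* = 120.
Tax on buyers shifts demand to Qd = 342 − 6(P + 17) = 240 - 6P.
240 - 6P = -213 + 9P gives seller price Ps = 30.2; buyers pay Pb = 30.2 + 17 = 47.2.
New quantity: Q = 342 − 6(47.2) = 58.8.
Revenue = 17 × 58.8 = 999.6.

Tax revenue = 999.6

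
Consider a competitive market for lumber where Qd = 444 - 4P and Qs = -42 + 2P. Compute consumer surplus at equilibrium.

Equilibrium: 444 - 4P = -42 + 2P gives P* = 81, Q* = 120.
Demand choke price (Qd = 0): P = 111.
CS = ½(111 − 81)(120) = 1800.

Consumer surplus = 1800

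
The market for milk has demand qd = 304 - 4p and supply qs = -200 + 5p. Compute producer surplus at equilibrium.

Equilibrium: 304 - 4p = -200 + 5p gives p* = 56, q* = 80.
Supply starts at p = 40 (where qs = 0).
PS = ½(56 − 40)(80) = 640.

Producer surplus = 640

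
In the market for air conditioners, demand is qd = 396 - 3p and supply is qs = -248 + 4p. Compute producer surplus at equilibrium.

Equilibrium: 396 - 3p = -248 + 4p gives p* = 92, q* = 120.
Supply starts at p = 62 (where qs = 0).
PS = ½(92 − 62)(120) = 1800.

Producer surplus = 1800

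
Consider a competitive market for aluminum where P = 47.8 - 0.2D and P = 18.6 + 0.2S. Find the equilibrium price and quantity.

Set the two price expressions equal: 47.8 - 0.2Q = 18.6 + 0.2Q.
29.2 = 0.4Q, so Q* = 73.
P* = 47.8 − (0.2)(73) = 33.2.

P* = 33.2, Q* = 73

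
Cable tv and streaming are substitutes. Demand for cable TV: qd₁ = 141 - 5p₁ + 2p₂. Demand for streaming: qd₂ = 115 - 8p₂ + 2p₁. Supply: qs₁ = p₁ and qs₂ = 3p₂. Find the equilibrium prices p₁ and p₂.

p₁ = 1781/62, p₂ = 486/31

Market 1: 141 - 5p₁ + 2p₂ = p₁ → 6p₁ - 2p₂ = 141.
Market 2: 11p₂ - 2p₁ = 115.
Eliminating p₂: 11×(1) + 2×(2) gives 62p₁ = 1781, so p₁ = 1781/62.
Back-substitute into (2): p₂ = (115 + 2×1781/62) / 11 = 486/31.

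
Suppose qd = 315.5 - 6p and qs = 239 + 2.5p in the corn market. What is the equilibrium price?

p* = 9

Set qd = qs: 315.5 - 6p = 239 + 2.5p.
76.5 = 8.5p, so p* = 9.
q* = 315.5 − 6(9) = 261.5.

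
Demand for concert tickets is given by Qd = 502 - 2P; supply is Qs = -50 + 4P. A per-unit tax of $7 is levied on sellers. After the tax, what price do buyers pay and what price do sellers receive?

Buyers pay 290/3, sellers receive 269/3

Pre-tax equilibrium: P* = 92, Q* = 318.
Tax on sellers shifts supply to Qs = -50 + 4(P − 7) = -78 + 4P.
502 - 2P = -78 + 4P gives buyer price Pb = 290/3; sellers receive Ps = 290/3 − 7 = 269/3.
New quantity: Q = 502 − 2(290/3) = 926/3.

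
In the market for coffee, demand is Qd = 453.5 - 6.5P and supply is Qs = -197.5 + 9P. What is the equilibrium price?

Set Qd = Qs: 453.5 - 6.5P = -197.5 + 9P.
651 = 15.5P, so P* = 42.
Q* = 453.5 − 6.5(42) = 180.5.

P* = 42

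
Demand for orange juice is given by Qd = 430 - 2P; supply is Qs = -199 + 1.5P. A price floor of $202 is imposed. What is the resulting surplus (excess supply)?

Equilibrium price would be P* = 1258/7, so the floor at 202 binds.
At P = 202: Qd = 26, Qs = 104.
Surplus = 104 − 26 = 78.

Surplus = 78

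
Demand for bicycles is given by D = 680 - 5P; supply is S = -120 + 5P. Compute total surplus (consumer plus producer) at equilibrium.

Equilibrium: 680 - 5P = -120 + 5P gives P* = 80, Q* = 280.
Demand choke price: P = 136; supply starts at P = 24.
CS = ½(136 − 80)(280) = 7840; PS = ½(80 − 24)(280) = 7840.

Total surplus = 15680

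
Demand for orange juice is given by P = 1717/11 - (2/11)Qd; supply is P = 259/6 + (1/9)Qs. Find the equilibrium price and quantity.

P* = 86, Q* = 385.5

Set the two price expressions equal: 1717/11 - (2/11)Q = 259/6 + (1/9)Q.
7453/66 = (29/99)Q, so Q* = 385.5.
P* = 1717/11 − (2/11)(385.5) = 86.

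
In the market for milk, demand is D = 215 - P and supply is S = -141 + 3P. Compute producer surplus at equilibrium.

Producer surplus = 2646

Equilibrium: 215 - P = -141 + 3P gives P* = 89, Q* = 126.
Supply starts at P = 47 (where S = 0).
PS = ½(89 − 47)(126) = 2646.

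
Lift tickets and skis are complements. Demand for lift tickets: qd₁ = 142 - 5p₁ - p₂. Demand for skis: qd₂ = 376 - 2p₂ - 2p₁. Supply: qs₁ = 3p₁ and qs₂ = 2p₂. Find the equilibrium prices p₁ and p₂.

p₁ = 6.4, p₂ = 90.8

Market 1: 142 - 5p₁ - p₂ = 3p₁ → 8p₁ + p₂ = 142.
Market 2: 4p₂ + 2p₁ = 376.
Eliminating p₂: 4×(1) − 1×(2) gives 30p₁ = 192, so p₁ = 6.4.
Back-substitute into (2): p₂ = (376 − 2×6.4) / 4 = 90.8.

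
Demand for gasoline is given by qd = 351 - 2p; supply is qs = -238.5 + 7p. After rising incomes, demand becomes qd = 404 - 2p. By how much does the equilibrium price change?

Original equilibrium: p* = 65.5, q* = 220.
New equilibrium: 404 - 2p = -238.5 + 7p, so 642.5 = 9p and p' = 1285/18; q' = 404 − 2(1285/18) = 2351/9.
Change in price: 1285/18 − 65.5 = 53/9.

Δp = 53/9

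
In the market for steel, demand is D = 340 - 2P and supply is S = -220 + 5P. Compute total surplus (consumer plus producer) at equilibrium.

Total surplus = 11340

Equilibrium: 340 - 2P = -220 + 5P gives P* = 80, Q* = 180.
Demand choke price: P = 170; supply starts at P = 44.
CS = ½(170 − 80)(180) = 8100; PS = ½(80 − 44)(180) = 3240.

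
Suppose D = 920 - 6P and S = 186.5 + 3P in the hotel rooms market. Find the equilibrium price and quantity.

Set D = S: 920 - 6P = 186.5 + 3P.
733.5 = 9P, so P* = 81.5.
Q* = 920 − 6(81.5) = 431.

P* = 81.5, Q* = 431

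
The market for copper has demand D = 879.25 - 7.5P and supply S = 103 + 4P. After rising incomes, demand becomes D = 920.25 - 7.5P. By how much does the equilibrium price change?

Original equilibrium: P* = 67.5, Q* = 373.
New equilibrium: 920.25 - 7.5P = 103 + 4P, so 817.25 = 11.5P and P' = 3269/46; Q' = 920.25 − 7.5(3269/46) = 8907/23.
Change in price: 3269/46 − 67.5 = 82/23.

ΔP = 82/23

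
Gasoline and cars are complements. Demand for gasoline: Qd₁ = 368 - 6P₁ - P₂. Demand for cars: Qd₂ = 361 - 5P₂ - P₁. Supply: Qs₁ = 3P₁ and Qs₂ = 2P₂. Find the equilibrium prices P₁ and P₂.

P₁ = 2215/62, P₂ = 2881/62

Market 1: 368 - 6P₁ - P₂ = 3P₁ → 9P₁ + P₂ = 368.
Market 2: 7P₂ + P₁ = 361.
Eliminating P₂: 7×(1) − 1×(2) gives 62P₁ = 2215, so P₁ = 2215/62.
Back-substitute into (2): P₂ = (361 − 1×2215/62) / 7 = 2881/62.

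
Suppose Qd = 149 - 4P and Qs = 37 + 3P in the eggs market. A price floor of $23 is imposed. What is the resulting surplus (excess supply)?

Surplus = 49

Equilibrium price would be P* = 16, so the floor at 23 binds.
At P = 23: Qd = 57, Qs = 106.
Surplus = 106 − 57 = 49.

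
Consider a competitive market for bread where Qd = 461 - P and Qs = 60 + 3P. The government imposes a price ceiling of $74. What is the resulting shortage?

Equilibrium price would be P* = 100.25, so the ceiling at 74 binds.
At P = 74: Qd = 461 − 1(74) = 387, Qs = 60 + 3(74) = 282.
Shortage = 387 − 282 = 105.

Shortage = 105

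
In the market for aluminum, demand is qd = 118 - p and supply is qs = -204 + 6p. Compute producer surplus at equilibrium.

Producer surplus = 432

Equilibrium: 118 - p = -204 + 6p gives p* = 46, q* = 72.
Supply starts at p = 34 (where qs = 0).
PS = ½(46 − 34)(72) = 432.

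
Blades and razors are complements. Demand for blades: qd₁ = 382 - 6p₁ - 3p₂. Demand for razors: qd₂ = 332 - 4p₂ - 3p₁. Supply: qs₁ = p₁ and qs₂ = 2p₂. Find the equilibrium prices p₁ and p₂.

p₁ = 432/11, p₂ = 1178/33

Market 1: 382 - 6p₁ - 3p₂ = p₁ → 7p₁ + 3p₂ = 382.
Market 2: 6p₂ + 3p₁ = 332.
Eliminating p₂: 6×(1) − 3×(2) gives 33p₁ = 1296, so p₁ = 432/11.
Back-substitute into (2): p₂ = (332 − 3×432/11) / 6 = 1178/33.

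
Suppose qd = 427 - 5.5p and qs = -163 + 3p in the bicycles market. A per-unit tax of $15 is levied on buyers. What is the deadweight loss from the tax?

Pre-tax equilibrium: p* = 1180/17, q* = 769/17.
Tax on buyers shifts demand to qd = 427 − 5.5(p + 15) = 344.5 - 5.5p.
344.5 - 5.5p = -163 + 3p gives seller price ps = 1015/17; buyers pay pb = 1015/17 + 15 = 1270/17.
New quantity: q = 427 − 5.5(1270/17) = 274/17.
DWL = ½ × 15 × (769/17 − 274/17) = 7425/34.

Deadweight loss = 7425/34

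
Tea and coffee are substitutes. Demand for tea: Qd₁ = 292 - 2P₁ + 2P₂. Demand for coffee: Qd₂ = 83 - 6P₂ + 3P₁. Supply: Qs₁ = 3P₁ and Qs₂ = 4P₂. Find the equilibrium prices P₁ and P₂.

Market 1: 292 - 2P₁ + 2P₂ = 3P₁ → 5P₁ - 2P₂ = 292.
Market 2: 10P₂ - 3P₁ = 83.
Eliminating P₂: 10×(1) + 2×(2) gives 44P₁ = 3086, so P₁ = 1543/22.
Back-substitute into (2): P₂ = (83 + 3×1543/22) / 10 = 1291/44.

P₁ = 1543/22, P₂ = 1291/44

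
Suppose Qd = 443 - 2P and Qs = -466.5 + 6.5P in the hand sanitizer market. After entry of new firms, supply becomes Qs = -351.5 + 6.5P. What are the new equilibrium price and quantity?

Original equilibrium: P* = 107, Q* = 229.
New equilibrium: 443 - 2P = -351.5 + 6.5P, so 794.5 = 8.5P and P' = 1589/17; Q' = 443 − 2(1589/17) = 4353/17.

P' = 1589/17, Q' = 4353/17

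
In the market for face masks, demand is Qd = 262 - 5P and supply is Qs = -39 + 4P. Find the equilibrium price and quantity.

Set Qd = Qs: 262 - 5P = -39 + 4P.
301 = 9P, so P* = 301/9.
Q* = 262 − 5(301/9) = 853/9.

P* = 301/9, Q* = 853/9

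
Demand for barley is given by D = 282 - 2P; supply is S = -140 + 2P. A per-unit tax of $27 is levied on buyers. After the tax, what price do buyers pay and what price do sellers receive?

Pre-tax equilibrium: P* = 105.5, Q* = 71.
Tax on buyers shifts demand to D = 282 − 2(P + 27) = 228 - 2P.
228 - 2P = -140 + 2P gives seller price Ps = 92; buyers pay Pb = 92 + 27 = 119.
New quantity: Q = 282 − 2(119) = 44.

Buyers pay $119, sellers receive $92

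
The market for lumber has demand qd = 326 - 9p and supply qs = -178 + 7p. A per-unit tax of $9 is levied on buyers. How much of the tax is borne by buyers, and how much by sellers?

Buyers bear $3.9375, sellers bear $5.0625

Pre-tax equilibrium: p* = 31.5, q* = 42.5.
Tax on buyers shifts demand to qd = 326 − 9(p + 9) = 245 - 9p.
245 - 9p = -178 + 7p gives seller price ps = 26.4375; buyers pay pb = 26.4375 + 9 = 35.4375.
New quantity: q = 326 − 9(35.4375) = 7.0625.
Buyer burden = 35.4375 − 31.5 = 3.9375; seller burden = 31.5 − 26.4375 = 5.0625.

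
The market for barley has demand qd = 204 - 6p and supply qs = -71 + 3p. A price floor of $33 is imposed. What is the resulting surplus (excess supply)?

Surplus = 22

Equilibrium price would be p* = 275/9, so the floor at 33 binds.
At p = 33: qd = 6, qs = 28.
Surplus = 28 − 6 = 22.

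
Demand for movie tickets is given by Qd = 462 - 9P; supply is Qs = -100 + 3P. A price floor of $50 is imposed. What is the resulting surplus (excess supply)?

Equilibrium price would be P* = 281/6, so the floor at 50 binds.
At P = 50: Qd = 12, Qs = 50.
Surplus = 50 − 12 = 38.

Surplus = 38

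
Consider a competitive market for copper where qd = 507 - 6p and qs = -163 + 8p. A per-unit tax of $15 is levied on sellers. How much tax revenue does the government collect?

Tax revenue = 17685/7

Pre-tax equilibrium: p* = 335/7, q* = 1539/7.
Tax on sellers shifts supply to qs = -163 + 8(p − 15) = -283 + 8p.
507 - 6p = -283 + 8p gives buyer price pb = 395/7; sellers receive ps = 395/7 − 15 = 290/7.
New quantity: q = 507 − 6(395/7) = 1179/7.
Revenue = 15 × 1179/7 = 17685/7.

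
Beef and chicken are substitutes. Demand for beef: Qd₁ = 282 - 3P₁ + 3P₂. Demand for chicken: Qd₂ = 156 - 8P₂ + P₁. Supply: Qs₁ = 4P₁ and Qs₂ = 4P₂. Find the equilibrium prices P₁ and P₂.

Market 1: 282 - 3P₁ + 3P₂ = 4P₁ → 7P₁ - 3P₂ = 282.
Market 2: 12P₂ - P₁ = 156.
Eliminating P₂: 12×(1) + 3×(2) gives 81P₁ = 3852, so P₁ = 428/9.
Back-substitute into (2): P₂ = (156 + 1×428/9) / 12 = 458/27.

P₁ = 428/9, P₂ = 458/27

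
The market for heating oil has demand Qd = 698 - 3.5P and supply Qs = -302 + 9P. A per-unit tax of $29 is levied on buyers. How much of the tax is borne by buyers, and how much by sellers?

Buyers bear $20.88, sellers bear $8.12

Pre-tax equilibrium: P* = 80, Q* = 418.
Tax on buyers shifts demand to Qd = 698 − 3.5(P + 29) = 596.5 - 3.5P.
596.5 - 3.5P = -302 + 9P gives seller price Ps = 71.88; buyers pay Pb = 71.88 + 29 = 100.88.
New quantity: Q = 698 − 3.5(100.88) = 344.92.
Buyer burden = 100.88 − 80 = 20.88; seller burden = 80 − 71.88 = 8.12.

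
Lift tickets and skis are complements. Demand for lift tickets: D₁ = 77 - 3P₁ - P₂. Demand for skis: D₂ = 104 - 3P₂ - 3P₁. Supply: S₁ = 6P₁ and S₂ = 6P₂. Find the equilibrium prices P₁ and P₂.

P₁ = 589/78, P₂ = 235/26

Market 1: 77 - 3P₁ - P₂ = 6P₁ → 9P₁ + P₂ = 77.
Market 2: 9P₂ + 3P₁ = 104.
Eliminating P₂: 9×(1) − 1×(2) gives 78P₁ = 589, so P₁ = 589/78.
Back-substitute into (2): P₂ = (104 − 3×589/78) / 9 = 235/26.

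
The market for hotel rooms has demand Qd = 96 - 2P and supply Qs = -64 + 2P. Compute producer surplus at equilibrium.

Equilibrium: 96 - 2P = -64 + 2P gives P* = 40, Q* = 16.
Supply starts at P = 32 (where Qs = 0).
PS = ½(40 − 32)(16) = 64.

Producer surplus = 64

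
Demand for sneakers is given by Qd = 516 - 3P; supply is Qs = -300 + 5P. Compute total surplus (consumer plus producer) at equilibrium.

Equilibrium: 516 - 3P = -300 + 5P gives P* = 102, Q* = 210.
Demand choke price: P = 172; supply starts at P = 60.
CS = ½(172 − 102)(210) = 7350; PS = ½(102 − 60)(210) = 4410.

Total surplus = 11760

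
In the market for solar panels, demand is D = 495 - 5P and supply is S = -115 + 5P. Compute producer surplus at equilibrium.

Producer surplus = 3610

Equilibrium: 495 - 5P = -115 + 5P gives P* = 61, Q* = 190.
Supply starts at P = 23 (where S = 0).
PS = ½(61 − 23)(190) = 3610.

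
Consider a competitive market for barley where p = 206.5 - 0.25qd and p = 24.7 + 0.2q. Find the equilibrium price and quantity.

p* = 105.5, q* = 404

Set the two price expressions equal: 206.5 - 0.25q = 24.7 + 0.2q.
181.8 = 0.45q, so q* = 404.
p* = 206.5 − (0.25)(404) = 105.5.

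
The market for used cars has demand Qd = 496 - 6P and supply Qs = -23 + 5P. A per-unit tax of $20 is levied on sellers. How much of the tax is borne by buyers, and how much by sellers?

Buyers bear 100/11, sellers bear 120/11

Pre-tax equilibrium: P* = 519/11, Q* = 2342/11.
Tax on sellers shifts supply to Qs = -23 + 5(P − 20) = -123 + 5P.
496 - 6P = -123 + 5P gives buyer price Pb = 619/11; sellers receive Ps = 619/11 − 20 = 399/11.
New quantity: Q = 496 − 6(619/11) = 1742/11.
Buyer burden = 619/11 − 519/11 = 100/11; seller burden = 519/11 − 399/11 = 120/11.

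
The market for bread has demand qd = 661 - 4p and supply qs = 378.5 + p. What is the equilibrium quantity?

Set qd = qs: 661 - 4p = 378.5 + p.
282.5 = 5p, so p* = 56.5.
q* = 661 − 4(56.5) = 435.

q* = 435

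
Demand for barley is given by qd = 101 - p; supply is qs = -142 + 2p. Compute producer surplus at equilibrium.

Producer surplus = 100

Equilibrium: 101 - p = -142 + 2p gives p* = 81, q* = 20.
Supply starts at p = 71 (where qs = 0).
PS = ½(81 − 71)(20) = 100.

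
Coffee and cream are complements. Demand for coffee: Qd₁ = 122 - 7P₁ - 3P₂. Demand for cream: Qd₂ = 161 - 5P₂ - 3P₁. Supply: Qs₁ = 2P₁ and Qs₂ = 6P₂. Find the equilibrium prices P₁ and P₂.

P₁ = 859/90, P₂ = 361/30

Market 1: 122 - 7P₁ - 3P₂ = 2P₁ → 9P₁ + 3P₂ = 122.
Market 2: 11P₂ + 3P₁ = 161.
Eliminating P₂: 11×(1) − 3×(2) gives 90P₁ = 859, so P₁ = 859/90.
Back-substitute into (2): P₂ = (161 − 3×859/90) / 11 = 361/30.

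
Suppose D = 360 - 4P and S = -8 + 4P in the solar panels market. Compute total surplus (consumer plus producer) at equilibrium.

Equilibrium: 360 - 4P = -8 + 4P gives P* = 46, Q* = 176.
Demand choke price: P = 90; supply starts at P = 2.
CS = ½(90 − 46)(176) = 3872; PS = ½(46 − 2)(176) = 3872.

Total surplus = 7744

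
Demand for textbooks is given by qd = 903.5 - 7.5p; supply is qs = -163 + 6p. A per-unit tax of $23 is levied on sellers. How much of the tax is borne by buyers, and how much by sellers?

Pre-tax equilibrium: p* = 79, q* = 311.
Tax on sellers shifts supply to qs = -163 + 6(p − 23) = -301 + 6p.
903.5 - 7.5p = -301 + 6p gives buyer price pb = 803/9; sellers receive ps = 803/9 − 23 = 596/9.
New quantity: q = 903.5 − 7.5(803/9) = 703/3.
Buyer burden = 803/9 − 79 = 92/9; seller burden = 79 − 596/9 = 115/9.

Buyers bear 92/9, sellers bear 115/9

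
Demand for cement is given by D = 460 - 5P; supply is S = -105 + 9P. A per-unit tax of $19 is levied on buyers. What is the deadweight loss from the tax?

Pre-tax equilibrium: P* = 565/14, Q* = 3615/14.
Tax on buyers shifts demand to D = 460 − 5(P + 19) = 365 - 5P.
365 - 5P = -105 + 9P gives seller price Ps = 235/7; buyers pay Pb = 235/7 + 19 = 368/7.
New quantity: Q = 460 − 5(368/7) = 1380/7.
DWL = ½ × 19 × (3615/14 − 1380/7) = 16245/28.

Deadweight loss = 16245/28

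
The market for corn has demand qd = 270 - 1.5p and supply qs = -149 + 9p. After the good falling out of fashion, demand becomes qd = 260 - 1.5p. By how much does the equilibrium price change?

Original equilibrium: p* = 838/21, q* = 1471/7.
New equilibrium: 260 - 1.5p = -149 + 9p, so 409 = 10.5p and p' = 818/21; q' = 260 − 1.5(818/21) = 1411/7.
Change in price: 818/21 − 838/21 = -20/21.

Δp = -20/21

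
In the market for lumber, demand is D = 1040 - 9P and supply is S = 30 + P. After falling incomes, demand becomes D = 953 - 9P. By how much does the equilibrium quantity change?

ΔQ = -8.7

Original equilibrium: P* = 101, Q* = 131.
New equilibrium: 953 - 9P = 30 + P, so 923 = 10P and P' = 92.3; Q' = 953 − 9(92.3) = 122.3.
Change in quantity: 122.3 − 131 = -8.7.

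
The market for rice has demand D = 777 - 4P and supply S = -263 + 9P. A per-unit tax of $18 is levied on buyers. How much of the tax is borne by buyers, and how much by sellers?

Pre-tax equilibrium: P* = 80, Q* = 457.
Tax on buyers shifts demand to D = 777 − 4(P + 18) = 705 - 4P.
705 - 4P = -263 + 9P gives seller price Ps = 968/13; buyers pay Pb = 968/13 + 18 = 1202/13.
New quantity: Q = 777 − 4(1202/13) = 5293/13.
Buyer burden = 1202/13 − 80 = 162/13; seller burden = 80 − 968/13 = 72/13.

Buyers bear 162/13, sellers bear 72/13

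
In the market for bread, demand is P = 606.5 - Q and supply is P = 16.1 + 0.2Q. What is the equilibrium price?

P* = 114.5

Set the two price expressions equal: 606.5 - Q = 16.1 + 0.2Q.
590.4 = 1.2Q, so Q* = 492.
P* = 606.5 − (1)(492) = 114.5.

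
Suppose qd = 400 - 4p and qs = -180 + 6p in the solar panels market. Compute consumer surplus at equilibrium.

Equilibrium: 400 - 4p = -180 + 6p gives p* = 58, q* = 168.
Demand choke price (qd = 0): p = 100.
CS = ½(100 − 58)(168) = 3528.

Consumer surplus = 3528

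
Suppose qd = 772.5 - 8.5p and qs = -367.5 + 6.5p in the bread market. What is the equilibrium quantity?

Set qd = qs: 772.5 - 8.5p = -367.5 + 6.5p.
1140 = 15p, so p* = 76.
q* = 772.5 − 8.5(76) = 126.5.

q* = 126.5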